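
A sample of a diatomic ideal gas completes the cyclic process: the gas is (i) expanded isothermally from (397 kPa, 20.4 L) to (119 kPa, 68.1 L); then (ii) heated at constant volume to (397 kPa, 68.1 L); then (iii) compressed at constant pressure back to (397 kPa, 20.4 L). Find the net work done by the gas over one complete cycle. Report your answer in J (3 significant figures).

W_net ≈ -9170 J

Leg (i): W = PᵢVᵢ ln(V_f/Vᵢ) = (8099) ln(68.1/20.4) = 9763 J.
Leg (ii): W = 0.
Leg (iii): W = PΔV = (397)(20.4 − 68.1) = -18937 J.
W_net = 9763 − 18937 = -9174 J.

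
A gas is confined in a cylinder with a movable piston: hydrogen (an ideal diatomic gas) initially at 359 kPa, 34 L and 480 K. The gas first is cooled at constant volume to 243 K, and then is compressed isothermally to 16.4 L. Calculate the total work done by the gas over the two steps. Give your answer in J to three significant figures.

Step 1 (isochoric): W = 0 (constant volume).
After step 1: P = 181.7 kPa (V unchanged).
Step 2 (isothermal): W = P₁V₁ ln(V₂/V₁) = (6179) ln(16.4/34) = -4505 J.
W_total = 0 − 4505 = -4505 J.

W_total ≈ -4510 J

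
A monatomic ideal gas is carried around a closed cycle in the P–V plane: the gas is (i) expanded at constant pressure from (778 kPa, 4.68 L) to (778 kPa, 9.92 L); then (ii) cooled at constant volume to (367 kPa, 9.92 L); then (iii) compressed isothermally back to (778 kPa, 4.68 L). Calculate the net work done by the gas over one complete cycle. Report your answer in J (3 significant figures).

Leg (i): W = PΔV = (778)(9.92 − 4.68) = 4077 J.
Leg (ii): W = 0.
Leg (iii): W = PᵢVᵢ ln(V_f/Vᵢ) = (3641) ln(4.68/9.92) = -2735 J.
W_net = 4077 − 2735 = 1342 J.

W_net ≈ 1340 J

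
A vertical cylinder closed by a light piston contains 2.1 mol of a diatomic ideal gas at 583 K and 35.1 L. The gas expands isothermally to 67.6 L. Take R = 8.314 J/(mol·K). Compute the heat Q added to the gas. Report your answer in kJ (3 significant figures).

Isothermal ⇒ ΔU = 0, so Q = W = nRT ln(V₂/V₁).
Q = (2.1)(8.314)(583) ln(67.6/35.1) = 10179 × 0.6554 = 6671 J.

Q ≈ 6.67 kJ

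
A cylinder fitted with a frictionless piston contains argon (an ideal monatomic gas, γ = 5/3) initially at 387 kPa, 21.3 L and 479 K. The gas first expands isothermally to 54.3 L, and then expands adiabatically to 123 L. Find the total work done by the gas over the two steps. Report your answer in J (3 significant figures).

Step 1 (isothermal): W = P₁V₁ ln(V₂/V₁) = (8243) ln(54.3/21.3) = 7714 J.
After step 1: P = 151.8 kPa, V = 54.3 L, T = 479 K.
Step 2 (adiabatic): W = (P₁V₁ − P₂V₂)/(γ−1) = (8243 − 4779)/0.667 = 5196 J.
W_total = 7714 + 5196 = 12910 J.

W_total ≈ 12900 J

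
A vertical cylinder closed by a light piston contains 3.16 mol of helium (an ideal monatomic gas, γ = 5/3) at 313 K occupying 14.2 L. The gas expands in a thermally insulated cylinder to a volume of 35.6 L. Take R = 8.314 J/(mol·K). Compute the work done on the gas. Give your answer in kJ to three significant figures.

W ≈ -5.65 kJ

Adiabatic: TV^(γ−1) = const with γ = 5/3.
T₂ = T₁ (V₁/V₂)^(γ−1) = 313 × (14.2/35.6)^0.667 = 313 × 0.5419 = 169.6 K.
W_by = nCᵥ(T₁ − T₂) = (3.16)(12.47)(313 − 169.6) = 5651 J.
Work on gas = −W_by = -5651 J.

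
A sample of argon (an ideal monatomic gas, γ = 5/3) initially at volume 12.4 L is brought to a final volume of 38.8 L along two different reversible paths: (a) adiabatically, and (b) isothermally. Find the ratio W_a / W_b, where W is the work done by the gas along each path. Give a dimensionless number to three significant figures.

W_a / W_b ≈ 0.700

Path (a) adiabatic: W = P₁V₁(1 − (V₁/V₂)^(γ−1))/(γ−1) → W_a/(P₁V₁) = 0.7988.
Path (b) isothermal: W = P₁V₁ ln(V₂/V₁) → W_b/(P₁V₁) = 1.141.
W_a / W_b = 0.7988 / 1.141 = 0.7003.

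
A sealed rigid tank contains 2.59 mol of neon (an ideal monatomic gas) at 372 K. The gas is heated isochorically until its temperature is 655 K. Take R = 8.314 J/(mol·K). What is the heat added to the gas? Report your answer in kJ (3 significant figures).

Q ≈ 9.14 kJ

Constant volume ⇒ W = 0, so Q = ΔU = nCᵥΔT with Cᵥ = 3R/2 = 12.47 J/(mol·K).
ΔU = (2.59)(12.47)(655 − 372) = 9141 J.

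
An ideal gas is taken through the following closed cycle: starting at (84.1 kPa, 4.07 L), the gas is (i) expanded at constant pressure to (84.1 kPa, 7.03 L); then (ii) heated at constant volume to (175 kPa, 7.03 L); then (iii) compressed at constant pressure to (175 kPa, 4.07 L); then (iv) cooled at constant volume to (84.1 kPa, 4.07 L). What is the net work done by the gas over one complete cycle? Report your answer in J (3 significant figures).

Constant-volume legs do no work.
W(i) = (84.1)(7.03 − 4.07) = 248.9 J; W(iii) = (175)(4.07 − 7.03) = -518 J.
W_net = 248.9 − 518 = -269.1 J (the counter-clockwise enclosed area).

W_net ≈ -269 J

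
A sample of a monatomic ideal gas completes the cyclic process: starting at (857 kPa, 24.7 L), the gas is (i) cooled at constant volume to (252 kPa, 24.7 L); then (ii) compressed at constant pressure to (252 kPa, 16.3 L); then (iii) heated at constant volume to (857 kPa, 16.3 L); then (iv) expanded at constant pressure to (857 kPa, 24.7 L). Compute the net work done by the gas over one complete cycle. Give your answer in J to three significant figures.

Constant-volume legs do no work.
W(ii) = (252)(16.3 − 24.7) = -2117 J; W(iv) = (857)(24.7 − 16.3) = 7199 J.
W_net = -2117 + 7199 = 5082 J (the clockwise enclosed area).

W_net ≈ 5080 J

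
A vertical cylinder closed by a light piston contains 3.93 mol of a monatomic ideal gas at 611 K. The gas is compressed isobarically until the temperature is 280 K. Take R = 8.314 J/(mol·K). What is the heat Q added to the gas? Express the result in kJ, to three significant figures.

Isobaric: W = nRΔT = (3.93)(8.314)(-331) = -10815 J.
ΔU = nCᵥΔT with Cᵥ = 3R/2: ΔU = (3.93)(12.47)(-331) = -16223 J.
Q = ΔU + W = -16223 − 10815 = -27038 J.

Q ≈ -27.0 kJ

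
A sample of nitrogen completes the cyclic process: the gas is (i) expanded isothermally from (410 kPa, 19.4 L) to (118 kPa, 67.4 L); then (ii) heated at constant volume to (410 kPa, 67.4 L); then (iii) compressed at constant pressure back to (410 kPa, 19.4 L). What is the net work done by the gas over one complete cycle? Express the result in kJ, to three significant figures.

W_net ≈ -9.77 kJ

Leg (i): W = PᵢVᵢ ln(V_f/Vᵢ) = (7954) ln(67.4/19.4) = 9906 J.
Leg (ii): W = 0.
Leg (iii): W = PΔV = (410)(19.4 − 67.4) = -19680 J.
W_net = 9906 − 19680 = -9774 J.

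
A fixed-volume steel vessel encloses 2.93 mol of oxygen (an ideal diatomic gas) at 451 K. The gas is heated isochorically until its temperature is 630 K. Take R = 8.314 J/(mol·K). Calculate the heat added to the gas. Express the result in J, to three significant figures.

Constant volume ⇒ W = 0, so Q = ΔU = nCᵥΔT with Cᵥ = 5R/2 = 20.79 J/(mol·K).
ΔU = (2.93)(20.79)(630 − 451) = 10901 J.

Q ≈ 10900 J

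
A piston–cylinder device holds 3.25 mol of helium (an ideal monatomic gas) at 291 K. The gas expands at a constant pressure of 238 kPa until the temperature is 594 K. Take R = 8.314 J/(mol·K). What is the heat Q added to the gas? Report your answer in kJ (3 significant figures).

Q ≈ 20.5 kJ

Isobaric: W = nRΔT = (3.25)(8.314)(303) = 8187 J.
ΔU = nCᵥΔT with Cᵥ = 3R/2: ΔU = (3.25)(12.47)(303) = 12281 J.
Q = ΔU + W = 12281 + 8187 = 20468 J.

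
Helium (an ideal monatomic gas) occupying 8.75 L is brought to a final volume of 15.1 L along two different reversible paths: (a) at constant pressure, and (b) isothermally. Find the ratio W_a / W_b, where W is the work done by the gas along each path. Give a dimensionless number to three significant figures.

W_a / W_b ≈ 1.33

Path (a) isobaric: W = P₁(V₂ − V₁) → W_a/(P₁V₁) = 0.7257.
Path (b) isothermal: W = P₁V₁ ln(V₂/V₁) → W_b/(P₁V₁) = 0.5456.
W_a / W_b = 0.7257 / 0.5456 = 1.33.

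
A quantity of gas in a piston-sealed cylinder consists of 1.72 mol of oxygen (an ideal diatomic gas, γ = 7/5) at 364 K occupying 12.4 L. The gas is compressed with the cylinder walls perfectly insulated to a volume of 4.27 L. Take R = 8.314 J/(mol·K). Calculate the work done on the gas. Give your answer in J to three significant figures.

W ≈ 6920 J

Adiabatic: TV^(γ−1) = const with γ = 7/5.
T₂ = T₁ (V₁/V₂)^(γ−1) = 364 × (12.4/4.27)^0.4 = 364 × 1.532 = 557.6 K.
W_by = nCᵥ(T₁ − T₂) = (1.72)(20.79)(364 − 557.6) = -6920 J.
Work on gas = −W_by = 6920 J.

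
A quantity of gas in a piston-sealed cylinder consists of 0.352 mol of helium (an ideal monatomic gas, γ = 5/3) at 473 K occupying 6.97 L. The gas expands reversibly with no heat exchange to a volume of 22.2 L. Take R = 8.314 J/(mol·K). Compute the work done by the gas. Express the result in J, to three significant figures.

Adiabatic: TV^(γ−1) = const with γ = 5/3.
T₂ = T₁ (V₁/V₂)^(γ−1) = 473 × (6.97/22.2)^0.667 = 473 × 0.4619 = 218.5 K.
W_by = nCᵥ(T₁ − T₂) = (0.352)(12.47)(473 − 218.5) = 1117 J.

W ≈ 1120 J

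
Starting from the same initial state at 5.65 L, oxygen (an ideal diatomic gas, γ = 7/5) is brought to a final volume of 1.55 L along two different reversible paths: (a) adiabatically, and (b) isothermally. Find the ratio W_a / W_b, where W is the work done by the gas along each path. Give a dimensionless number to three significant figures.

W_a / W_b ≈ 1.31

Path (a) adiabatic: W = P₁V₁(1 − (V₁/V₂)^(γ−1))/(γ−1) → W_a/(P₁V₁) = -1.694.
Path (b) isothermal: W = P₁V₁ ln(V₂/V₁) → W_b/(P₁V₁) = -1.293.
W_a / W_b = -1.694 / -1.293 = 1.31.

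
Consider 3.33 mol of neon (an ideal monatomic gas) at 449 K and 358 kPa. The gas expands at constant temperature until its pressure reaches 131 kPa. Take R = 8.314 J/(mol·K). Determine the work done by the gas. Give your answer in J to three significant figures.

W ≈ 12500 J

Isothermal process: W = nRT ln(V₂/V₁) = nRT ln(P₁/P₂).
W = (3.33)(8.314)(449) × ln(358/131)
  = 12431 × ln(2.733) = 12431 × 1.005
W_by_gas = 12497 J.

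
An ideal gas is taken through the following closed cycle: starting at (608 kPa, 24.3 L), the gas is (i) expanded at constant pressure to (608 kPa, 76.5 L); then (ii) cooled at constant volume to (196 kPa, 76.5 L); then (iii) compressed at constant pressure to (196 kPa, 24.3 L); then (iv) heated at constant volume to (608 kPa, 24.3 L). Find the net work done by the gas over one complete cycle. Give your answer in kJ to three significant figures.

Constant-volume legs do no work.
W(i) = (608)(76.5 − 24.3) = 31738 J; W(iii) = (196)(24.3 − 76.5) = -10231 J.
W_net = 31738 − 10231 = 21506 J (the clockwise enclosed area).

W_net ≈ 21.5 kJ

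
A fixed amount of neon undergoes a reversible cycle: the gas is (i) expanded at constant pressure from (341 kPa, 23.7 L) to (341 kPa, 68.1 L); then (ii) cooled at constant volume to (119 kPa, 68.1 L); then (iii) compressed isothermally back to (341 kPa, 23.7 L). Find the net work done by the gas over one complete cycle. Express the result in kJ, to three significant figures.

W_net ≈ 6.59 kJ

Leg (i): W = PΔV = (341)(68.1 − 23.7) = 15140 J.
Leg (ii): W = 0.
Leg (iii): W = PᵢVᵢ ln(V_f/Vᵢ) = (8104) ln(23.7/68.1) = -8554 J.
W_net = 15140 − 8554 = 6587 J.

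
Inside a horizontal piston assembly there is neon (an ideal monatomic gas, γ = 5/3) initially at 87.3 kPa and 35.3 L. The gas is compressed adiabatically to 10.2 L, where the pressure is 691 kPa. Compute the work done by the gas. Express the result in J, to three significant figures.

Adiabatic: W = (P₁V₁ − P₂V₂)/(γ − 1) with γ = 5/3.
P₁V₁ = 3082 J, P₂V₂ = 7048 J.
W = (3082 − 7048) / 0.6667 = -5950 J.

W ≈ -5950 J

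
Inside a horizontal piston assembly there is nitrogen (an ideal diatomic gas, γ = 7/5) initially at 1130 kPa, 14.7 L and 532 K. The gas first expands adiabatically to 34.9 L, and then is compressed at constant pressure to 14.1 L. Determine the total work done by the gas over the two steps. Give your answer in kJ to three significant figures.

W_total ≈ 5.14 kJ

Step 1 (adiabatic): W = (P₁V₁ − P₂V₂)/(γ−1) = (16611 − 11754)/0.4 = 12142 J.
After step 1: P = 336.8 kPa, V = 34.9 L, T = 376.5 K.
Step 2 (isobaric): W = PΔV = (336.8 kPa)(14.1 − 34.9 L) = -7005 J.
W_total = 12142 − 7005 = 5137 J.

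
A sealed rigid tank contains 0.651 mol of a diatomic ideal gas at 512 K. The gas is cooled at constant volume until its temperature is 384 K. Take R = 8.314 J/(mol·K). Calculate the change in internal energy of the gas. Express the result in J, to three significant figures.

Constant volume ⇒ W = 0, so Q = ΔU = nCᵥΔT with Cᵥ = 5R/2 = 20.79 J/(mol·K).
ΔU = (0.651)(20.79)(384 − 512) = -1732 J.

ΔU ≈ -1730 J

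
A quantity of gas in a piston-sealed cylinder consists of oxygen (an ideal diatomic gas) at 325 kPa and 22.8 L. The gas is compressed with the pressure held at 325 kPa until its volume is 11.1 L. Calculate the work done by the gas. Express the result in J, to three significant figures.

W ≈ -3800 J

Isobaric: W = P ΔV.
W = (325 kPa)(11.1 − 22.8 L) = (325)(-11.7) = -3803 J.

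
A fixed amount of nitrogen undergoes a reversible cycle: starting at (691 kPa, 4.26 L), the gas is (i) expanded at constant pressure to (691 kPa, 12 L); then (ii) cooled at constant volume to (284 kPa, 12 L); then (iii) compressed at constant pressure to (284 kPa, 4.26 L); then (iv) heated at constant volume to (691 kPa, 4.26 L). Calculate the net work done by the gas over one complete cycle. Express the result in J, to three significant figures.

Constant-volume legs do no work.
W(i) = (691)(12 − 4.26) = 5348 J; W(iii) = (284)(4.26 − 12) = -2198 J.
W_net = 5348 − 2198 = 3150 J (the clockwise enclosed area).

W_net ≈ 3150 J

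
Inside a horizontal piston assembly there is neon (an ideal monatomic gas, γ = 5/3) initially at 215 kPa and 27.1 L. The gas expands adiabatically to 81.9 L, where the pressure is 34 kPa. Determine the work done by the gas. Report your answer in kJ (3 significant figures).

Adiabatic: W = (P₁V₁ − P₂V₂)/(γ − 1) with γ = 5/3.
P₁V₁ = 5826 J, P₂V₂ = 2785 J.
W = (5826 − 2785) / 0.6667 = 4563 J.

W ≈ 4.56 kJ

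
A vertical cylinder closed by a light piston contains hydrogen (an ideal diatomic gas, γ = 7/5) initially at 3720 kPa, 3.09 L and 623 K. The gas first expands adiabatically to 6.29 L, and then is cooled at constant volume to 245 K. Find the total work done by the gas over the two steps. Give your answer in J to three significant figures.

W_total ≈ 7110 J

Step 1 (adiabatic): W = (P₁V₁ − P₂V₂)/(γ−1) = (11495 − 8650)/0.4 = 7112 J.
Step 2 (isochoric): W = 0 (constant volume).
W_total = 7112 + 0 = 7112 J.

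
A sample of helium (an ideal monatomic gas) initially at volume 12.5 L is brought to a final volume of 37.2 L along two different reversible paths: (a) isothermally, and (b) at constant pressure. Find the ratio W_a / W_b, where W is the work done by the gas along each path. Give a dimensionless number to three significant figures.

Path (a) isothermal: W = P₁V₁ ln(V₂/V₁) → W_a/(P₁V₁) = 1.091.
Path (b) isobaric: W = P₁(V₂ − V₁) → W_b/(P₁V₁) = 1.976.
W_a / W_b = 1.091 / 1.976 = 0.5519.

W_a / W_b ≈ 0.552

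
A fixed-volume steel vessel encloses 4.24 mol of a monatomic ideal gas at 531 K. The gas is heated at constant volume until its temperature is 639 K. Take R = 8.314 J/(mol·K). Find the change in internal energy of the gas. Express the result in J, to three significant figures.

Constant volume ⇒ W = 0, so Q = ΔU = nCᵥΔT with Cᵥ = 3R/2 = 12.47 J/(mol·K).
ΔU = (4.24)(12.47)(639 − 531) = 5711 J.

ΔU ≈ 5710 J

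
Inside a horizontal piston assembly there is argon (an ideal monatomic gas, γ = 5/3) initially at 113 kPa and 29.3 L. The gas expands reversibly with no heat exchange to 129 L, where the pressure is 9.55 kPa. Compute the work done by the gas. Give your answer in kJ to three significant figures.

W ≈ 3.12 kJ

Adiabatic: W = (P₁V₁ − P₂V₂)/(γ − 1) with γ = 5/3.
P₁V₁ = 3311 J, P₂V₂ = 1232 J.
W = (3311 − 1232) / 0.6667 = 3118 J.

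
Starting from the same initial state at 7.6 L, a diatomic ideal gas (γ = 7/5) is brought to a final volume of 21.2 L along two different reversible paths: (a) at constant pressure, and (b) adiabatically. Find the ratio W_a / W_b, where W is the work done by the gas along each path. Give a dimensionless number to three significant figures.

W_a / W_b ≈ 2.13

Path (a) isobaric: W = P₁(V₂ − V₁) → W_a/(P₁V₁) = 1.789.
Path (b) adiabatic: W = P₁V₁(1 − (V₁/V₂)^(γ−1))/(γ−1) → W_b/(P₁V₁) = 0.8414.
W_a / W_b = 1.789 / 0.8414 = 2.127.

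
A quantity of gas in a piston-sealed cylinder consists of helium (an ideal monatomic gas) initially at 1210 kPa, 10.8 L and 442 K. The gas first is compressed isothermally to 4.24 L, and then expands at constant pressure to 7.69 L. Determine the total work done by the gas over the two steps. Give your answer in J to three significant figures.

Step 1 (isothermal): W = P₁V₁ ln(V₂/V₁) = (13068) ln(4.24/10.8) = -12218 J.
After step 1: P = 3082 kPa, V = 4.24 L, T = 442 K.
Step 2 (isobaric): W = PΔV = (3082 kPa)(7.69 − 4.24 L) = 10633 J.
W_total = -12218 + 10633 = -1585 J.

W_total ≈ -1590 J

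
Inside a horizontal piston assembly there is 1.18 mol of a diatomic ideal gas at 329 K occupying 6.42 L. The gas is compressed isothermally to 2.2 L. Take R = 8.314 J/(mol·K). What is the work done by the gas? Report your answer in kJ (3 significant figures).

Isothermal: W = nRT ln(V₂/V₁).
W = (1.18)(8.314)(329) × ln(2.2/6.42)
  = 3228 × -1.071
W_by_gas = -3457 J.

W ≈ -3.46 kJ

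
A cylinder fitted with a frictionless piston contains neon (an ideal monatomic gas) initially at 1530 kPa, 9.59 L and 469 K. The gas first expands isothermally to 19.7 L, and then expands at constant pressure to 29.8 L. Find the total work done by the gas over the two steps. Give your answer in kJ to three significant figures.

Step 1 (isothermal): W = P₁V₁ ln(V₂/V₁) = (14673) ln(19.7/9.59) = 10563 J.
After step 1: P = 744.8 kPa, V = 19.7 L, T = 469 K.
Step 2 (isobaric): W = PΔV = (744.8 kPa)(29.8 − 19.7 L) = 7523 J.
W_total = 10563 + 7523 = 18085 J.

W_total ≈ 18.1 kJ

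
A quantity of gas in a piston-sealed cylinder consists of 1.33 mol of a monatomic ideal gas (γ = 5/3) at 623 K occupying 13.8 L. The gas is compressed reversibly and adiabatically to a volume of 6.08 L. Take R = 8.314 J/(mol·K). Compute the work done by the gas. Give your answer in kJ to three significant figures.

W ≈ -7.51 kJ

Adiabatic: TV^(γ−1) = const with γ = 5/3.
T₂ = T₁ (V₁/V₂)^(γ−1) = 623 × (13.8/6.08)^0.667 = 623 × 1.727 = 1076 K.
W_by = nCᵥ(T₁ − T₂) = (1.33)(12.47)(623 − 1076) = -7513 J.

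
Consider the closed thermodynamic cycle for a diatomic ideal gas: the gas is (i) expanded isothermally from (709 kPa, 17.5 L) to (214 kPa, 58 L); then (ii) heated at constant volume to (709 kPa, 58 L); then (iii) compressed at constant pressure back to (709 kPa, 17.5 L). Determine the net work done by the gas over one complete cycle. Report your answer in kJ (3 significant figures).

W_net ≈ -13.8 kJ

Leg (i): W = PᵢVᵢ ln(V_f/Vᵢ) = (12408) ln(58/17.5) = 14867 J.
Leg (ii): W = 0.
Leg (iii): W = PΔV = (709)(17.5 − 58) = -28714 J.
W_net = 14867 − 28714 = -13847 J.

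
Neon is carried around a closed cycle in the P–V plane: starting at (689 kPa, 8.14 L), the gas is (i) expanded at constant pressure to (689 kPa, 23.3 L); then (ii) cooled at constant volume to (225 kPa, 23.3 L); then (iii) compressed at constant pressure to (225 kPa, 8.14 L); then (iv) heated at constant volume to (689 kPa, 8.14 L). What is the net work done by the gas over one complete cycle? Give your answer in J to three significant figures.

Constant-volume legs do no work.
W(i) = (689)(23.3 − 8.14) = 10445 J; W(iii) = (225)(8.14 − 23.3) = -3411 J.
W_net = 10445 − 3411 = 7034 J (the clockwise enclosed area).

W_net ≈ 7030 J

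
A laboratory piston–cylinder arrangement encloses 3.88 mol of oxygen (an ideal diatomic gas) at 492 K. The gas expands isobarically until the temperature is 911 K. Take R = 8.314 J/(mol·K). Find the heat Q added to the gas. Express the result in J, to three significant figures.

Q ≈ 47300 J

Isobaric: W = nRΔT = (3.88)(8.314)(419) = 13516 J.
ΔU = nCᵥΔT with Cᵥ = 5R/2: ΔU = (3.88)(20.79)(419) = 33791 J.
Q = ΔU + W = 33791 + 13516 = 47307 J.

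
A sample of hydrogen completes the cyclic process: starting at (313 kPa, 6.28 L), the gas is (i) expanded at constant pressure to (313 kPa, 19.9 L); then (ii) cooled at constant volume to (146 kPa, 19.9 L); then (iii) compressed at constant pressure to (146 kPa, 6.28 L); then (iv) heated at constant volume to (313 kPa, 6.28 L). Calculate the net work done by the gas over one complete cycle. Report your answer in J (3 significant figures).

W_net ≈ 2270 J

Constant-volume legs do no work.
W(i) = (313)(19.9 − 6.28) = 4263 J; W(iii) = (146)(6.28 − 19.9) = -1989 J.
W_net = 4263 − 1989 = 2275 J (the clockwise enclosed area).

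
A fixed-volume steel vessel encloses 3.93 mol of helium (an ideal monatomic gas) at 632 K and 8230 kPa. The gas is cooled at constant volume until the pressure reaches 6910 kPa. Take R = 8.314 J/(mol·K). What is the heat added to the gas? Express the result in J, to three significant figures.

Q ≈ -4970 J

Constant volume ⇒ W = 0, so Q = ΔU = nCᵥΔT with Cᵥ = 3R/2 = 12.47 J/(mol·K).
At constant V, T₂/T₁ = P₂/P₁ ⇒ ΔT = T₁(P₂/P₁ − 1) = 632·(6910/8230 − 1) = -101.4 K.
ΔU = (3.93)(12.47)(-101.4) = -4968 J.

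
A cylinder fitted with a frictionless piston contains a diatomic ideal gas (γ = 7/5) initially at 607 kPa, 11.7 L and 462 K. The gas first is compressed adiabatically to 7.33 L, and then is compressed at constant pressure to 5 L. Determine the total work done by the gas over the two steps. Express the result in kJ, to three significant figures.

Step 1 (adiabatic): W = (P₁V₁ − P₂V₂)/(γ−1) = (7102 − 8563)/0.4 = -3652 J.
After step 1: P = 1168 kPa, V = 7.33 L, T = 557 K.
Step 2 (isobaric): W = PΔV = (1168 kPa)(5 − 7.33 L) = -2722 J.
W_total = -3652 − 2722 = -6374 J.

W_total ≈ -6.37 kJ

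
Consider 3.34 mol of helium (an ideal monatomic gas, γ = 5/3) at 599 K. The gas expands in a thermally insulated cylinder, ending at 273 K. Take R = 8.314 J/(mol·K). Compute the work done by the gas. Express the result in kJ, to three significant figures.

W ≈ 13.6 kJ

Adiabatic ⇒ Q = 0, so W_by = −ΔU = nCᵥ(T₁ − T₂).
Cᵥ = 3R/2 = 12.47 J/(mol·K).
W = (3.34)(12.47)(599 − 273) = 13579 J.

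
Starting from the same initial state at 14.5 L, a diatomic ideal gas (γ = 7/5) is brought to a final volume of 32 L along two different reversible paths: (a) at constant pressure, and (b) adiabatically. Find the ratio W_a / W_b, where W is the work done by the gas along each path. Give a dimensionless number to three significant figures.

Path (a) isobaric: W = P₁(V₂ − V₁) → W_a/(P₁V₁) = 1.207.
Path (b) adiabatic: W = P₁V₁(1 − (V₁/V₂)^(γ−1))/(γ−1) → W_b/(P₁V₁) = 0.6785.
W_a / W_b = 1.207 / 0.6785 = 1.779.

W_a / W_b ≈ 1.78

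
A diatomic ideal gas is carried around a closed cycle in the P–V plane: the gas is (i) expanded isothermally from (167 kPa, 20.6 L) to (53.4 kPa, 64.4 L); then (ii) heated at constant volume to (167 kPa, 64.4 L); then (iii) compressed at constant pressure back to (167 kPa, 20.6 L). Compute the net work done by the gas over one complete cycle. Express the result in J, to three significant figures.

Leg (i): W = PᵢVᵢ ln(V_f/Vᵢ) = (3440) ln(64.4/20.6) = 3921 J.
Leg (ii): W = 0.
Leg (iii): W = PΔV = (167)(20.6 − 64.4) = -7315 J.
W_net = 3921 − 7315 = -3393 J.

W_net ≈ -3390 J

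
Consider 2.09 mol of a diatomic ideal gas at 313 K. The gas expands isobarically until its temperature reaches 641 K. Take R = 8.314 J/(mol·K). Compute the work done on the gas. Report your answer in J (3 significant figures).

W ≈ -5700 J

Isobaric: W = P ΔV = nR ΔT.
W = (2.09)(8.314)(641 − 313) = 5699 J.
Work on gas = −W_by = -5699 J.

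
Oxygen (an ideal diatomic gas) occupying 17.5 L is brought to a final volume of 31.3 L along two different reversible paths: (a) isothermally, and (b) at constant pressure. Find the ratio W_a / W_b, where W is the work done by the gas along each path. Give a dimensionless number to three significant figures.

W_a / W_b ≈ 0.737

Path (a) isothermal: W = P₁V₁ ln(V₂/V₁) → W_a/(P₁V₁) = 0.5814.
Path (b) isobaric: W = P₁(V₂ − V₁) → W_b/(P₁V₁) = 0.7886.
W_a / W_b = 0.5814 / 0.7886 = 0.7373.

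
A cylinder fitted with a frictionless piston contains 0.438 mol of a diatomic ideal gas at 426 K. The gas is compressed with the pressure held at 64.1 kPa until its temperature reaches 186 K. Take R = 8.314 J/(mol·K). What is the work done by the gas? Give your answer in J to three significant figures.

Isobaric: W = P ΔV = nR ΔT.
W = (0.438)(8.314)(186 − 426) = -874 J.

W ≈ -874 J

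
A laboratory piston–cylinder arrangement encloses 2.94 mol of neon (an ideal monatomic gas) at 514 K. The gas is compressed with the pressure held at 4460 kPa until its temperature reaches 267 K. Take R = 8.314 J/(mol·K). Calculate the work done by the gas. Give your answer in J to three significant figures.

Isobaric: W = P ΔV = nR ΔT.
W = (2.94)(8.314)(267 − 514) = -6037 J.

W ≈ -6040 J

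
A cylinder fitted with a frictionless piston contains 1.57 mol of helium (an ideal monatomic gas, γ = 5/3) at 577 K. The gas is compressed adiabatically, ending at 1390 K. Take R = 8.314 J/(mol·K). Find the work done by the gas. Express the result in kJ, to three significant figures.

Adiabatic ⇒ Q = 0, so W_by = −ΔU = nCᵥ(T₁ − T₂).
Cᵥ = 3R/2 = 12.47 J/(mol·K).
W = (1.57)(12.47)(577 − 1390) = -15918 J.

W ≈ -15.9 kJ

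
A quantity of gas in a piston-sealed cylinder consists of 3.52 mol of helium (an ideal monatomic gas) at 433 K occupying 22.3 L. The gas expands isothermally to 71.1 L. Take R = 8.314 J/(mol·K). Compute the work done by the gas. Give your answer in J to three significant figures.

W ≈ 14700 J

Isothermal: W = nRT ln(V₂/V₁).
W = (3.52)(8.314)(433) × ln(71.1/22.3)
  = 12672 × 1.16
W_by_gas = 14693 J.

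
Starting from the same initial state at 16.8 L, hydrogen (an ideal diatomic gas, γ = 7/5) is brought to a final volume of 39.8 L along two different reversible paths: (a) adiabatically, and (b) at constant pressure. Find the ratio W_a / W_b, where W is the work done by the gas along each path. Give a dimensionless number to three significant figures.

W_a / W_b ≈ 0.533

Path (a) adiabatic: W = P₁V₁(1 − (V₁/V₂)^(γ−1))/(γ−1) → W_a/(P₁V₁) = 0.7294.
Path (b) isobaric: W = P₁(V₂ − V₁) → W_b/(P₁V₁) = 1.369.
W_a / W_b = 0.7294 / 1.369 = 0.5328.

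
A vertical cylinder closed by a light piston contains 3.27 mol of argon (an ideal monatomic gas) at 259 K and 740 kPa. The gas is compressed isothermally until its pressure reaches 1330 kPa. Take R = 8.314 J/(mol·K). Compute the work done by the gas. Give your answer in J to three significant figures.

Isothermal process: W = nRT ln(V₂/V₁) = nRT ln(P₁/P₂).
W = (3.27)(8.314)(259) × ln(740/1330)
  = 7041 × ln(0.5564) = 7041 × -0.5863
W_by_gas = -4128 J.

W ≈ -4130 J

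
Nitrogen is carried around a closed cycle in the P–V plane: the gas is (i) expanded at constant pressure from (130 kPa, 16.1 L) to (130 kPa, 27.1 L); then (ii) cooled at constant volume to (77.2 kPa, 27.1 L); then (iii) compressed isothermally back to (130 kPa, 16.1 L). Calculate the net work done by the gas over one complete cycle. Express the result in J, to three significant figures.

W_net ≈ 341 J

Leg (i): W = PΔV = (130)(27.1 − 16.1) = 1430 J.
Leg (ii): W = 0.
Leg (iii): W = PᵢVᵢ ln(V_f/Vᵢ) = (2092) ln(16.1/27.1) = -1089 J.
W_net = 1430 − 1089 = 340.6 J.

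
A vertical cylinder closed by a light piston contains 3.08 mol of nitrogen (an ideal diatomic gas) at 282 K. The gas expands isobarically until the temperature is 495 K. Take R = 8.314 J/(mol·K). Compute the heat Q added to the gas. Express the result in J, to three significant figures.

Isobaric: W = nRΔT = (3.08)(8.314)(213) = 5454 J.
ΔU = nCᵥΔT with Cᵥ = 5R/2: ΔU = (3.08)(20.79)(213) = 13636 J.
Q = ΔU + W = 13636 + 5454 = 19090 J.

Q ≈ 19100 J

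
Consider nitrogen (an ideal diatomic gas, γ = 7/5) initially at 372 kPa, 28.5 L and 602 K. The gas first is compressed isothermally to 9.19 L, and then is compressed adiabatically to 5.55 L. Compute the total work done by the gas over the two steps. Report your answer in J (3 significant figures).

Step 1 (isothermal): W = P₁V₁ ln(V₂/V₁) = (10602) ln(9.19/28.5) = -11999 J.
After step 1: P = 1154 kPa, V = 9.19 L, T = 602 K.
Step 2 (adiabatic): W = (P₁V₁ − P₂V₂)/(γ−1) = (10602 − 12972)/0.4 = -5924 J.
W_total = -11999 − 5924 = -17923 J.

W_total ≈ -17900 J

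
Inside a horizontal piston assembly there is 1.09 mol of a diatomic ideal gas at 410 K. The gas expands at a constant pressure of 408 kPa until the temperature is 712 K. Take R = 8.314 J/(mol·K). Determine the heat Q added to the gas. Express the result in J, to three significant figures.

Q ≈ 9580 J

Isobaric: W = nRΔT = (1.09)(8.314)(302) = 2737 J.
ΔU = nCᵥΔT with Cᵥ = 5R/2: ΔU = (1.09)(20.79)(302) = 6842 J.
Q = ΔU + W = 6842 + 2737 = 9579 J.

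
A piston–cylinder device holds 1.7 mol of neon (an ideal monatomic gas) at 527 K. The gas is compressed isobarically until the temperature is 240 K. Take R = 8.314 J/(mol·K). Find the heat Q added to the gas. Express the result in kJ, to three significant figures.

Isobaric: W = nRΔT = (1.7)(8.314)(-287) = -4056 J.
ΔU = nCᵥΔT with Cᵥ = 3R/2: ΔU = (1.7)(12.47)(-287) = -6085 J.
Q = ΔU + W = -6085 − 4056 = -10141 J.

Q ≈ -10.1 kJ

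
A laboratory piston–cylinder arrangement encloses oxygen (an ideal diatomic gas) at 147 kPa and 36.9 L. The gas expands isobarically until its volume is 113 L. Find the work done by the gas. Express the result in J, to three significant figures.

W ≈ 11200 J

Isobaric: W = P ΔV.
W = (147 kPa)(113 − 36.9 L) = (147)(76.1) = 11187 J.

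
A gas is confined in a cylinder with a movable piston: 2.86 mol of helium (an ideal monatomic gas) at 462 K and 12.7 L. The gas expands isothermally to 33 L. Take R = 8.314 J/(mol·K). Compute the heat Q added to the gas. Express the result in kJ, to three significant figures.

Isothermal ⇒ ΔU = 0, so Q = W = nRT ln(V₂/V₁).
Q = (2.86)(8.314)(462) ln(33/12.7) = 10985 × 0.9549 = 10490 J.

Q ≈ 10.5 kJ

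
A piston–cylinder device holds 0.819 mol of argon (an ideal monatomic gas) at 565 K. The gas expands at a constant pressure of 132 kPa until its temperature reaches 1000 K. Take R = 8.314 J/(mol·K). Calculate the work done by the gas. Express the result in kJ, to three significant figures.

W ≈ 2.96 kJ

Isobaric: W = P ΔV = nR ΔT.
W = (0.819)(8.314)(1000 − 565) = 2962 J.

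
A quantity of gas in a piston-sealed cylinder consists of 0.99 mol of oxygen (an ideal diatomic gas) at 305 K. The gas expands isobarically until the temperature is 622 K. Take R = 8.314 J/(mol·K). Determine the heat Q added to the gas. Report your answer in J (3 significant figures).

Q ≈ 9130 J

Isobaric: W = nRΔT = (0.99)(8.314)(317) = 2609 J.
ΔU = nCᵥΔT with Cᵥ = 5R/2: ΔU = (0.99)(20.79)(317) = 6523 J.
Q = ΔU + W = 6523 + 2609 = 9132 J.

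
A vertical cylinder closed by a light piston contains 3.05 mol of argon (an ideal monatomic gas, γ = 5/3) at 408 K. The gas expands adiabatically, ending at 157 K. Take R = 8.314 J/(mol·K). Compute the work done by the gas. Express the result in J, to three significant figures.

W ≈ 9550 J

Adiabatic ⇒ Q = 0, so W_by = −ΔU = nCᵥ(T₁ − T₂).
Cᵥ = 3R/2 = 12.47 J/(mol·K).
W = (3.05)(12.47)(408 − 157) = 9547 J.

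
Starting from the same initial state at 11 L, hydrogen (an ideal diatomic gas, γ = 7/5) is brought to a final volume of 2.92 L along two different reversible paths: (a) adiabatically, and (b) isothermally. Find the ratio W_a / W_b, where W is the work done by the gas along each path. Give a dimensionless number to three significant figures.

Path (a) adiabatic: W = P₁V₁(1 − (V₁/V₂)^(γ−1))/(γ−1) → W_a/(P₁V₁) = -1.75.
Path (b) isothermal: W = P₁V₁ ln(V₂/V₁) → W_b/(P₁V₁) = -1.326.
W_a / W_b = -1.75 / -1.326 = 1.319.

W_a / W_b ≈ 1.32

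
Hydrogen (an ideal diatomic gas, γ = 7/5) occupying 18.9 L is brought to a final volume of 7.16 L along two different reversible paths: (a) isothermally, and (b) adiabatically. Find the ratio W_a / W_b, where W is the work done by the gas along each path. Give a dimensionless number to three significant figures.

W_a / W_b ≈ 0.818

Path (a) isothermal: W = P₁V₁ ln(V₂/V₁) → W_a/(P₁V₁) = -0.9707.
Path (b) adiabatic: W = P₁V₁(1 − (V₁/V₂)^(γ−1))/(γ−1) → W_b/(P₁V₁) = -1.186.
W_a / W_b = -0.9707 / -1.186 = 0.8184.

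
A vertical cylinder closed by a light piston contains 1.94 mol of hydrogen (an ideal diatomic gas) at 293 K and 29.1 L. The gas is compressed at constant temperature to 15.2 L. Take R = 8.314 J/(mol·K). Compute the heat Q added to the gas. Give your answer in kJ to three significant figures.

Q ≈ -3.07 kJ

Isothermal ⇒ ΔU = 0, so Q = W = nRT ln(V₂/V₁).
Q = (1.94)(8.314)(293) ln(15.2/29.1) = 4726 × -0.6494 = -3069 J.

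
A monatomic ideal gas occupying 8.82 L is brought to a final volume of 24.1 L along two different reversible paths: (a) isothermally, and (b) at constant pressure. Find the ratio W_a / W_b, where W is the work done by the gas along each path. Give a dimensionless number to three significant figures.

Path (a) isothermal: W = P₁V₁ ln(V₂/V₁) → W_a/(P₁V₁) = 1.005.
Path (b) isobaric: W = P₁(V₂ − V₁) → W_b/(P₁V₁) = 1.732.
W_a / W_b = 1.005 / 1.732 = 0.5802.

W_a / W_b ≈ 0.580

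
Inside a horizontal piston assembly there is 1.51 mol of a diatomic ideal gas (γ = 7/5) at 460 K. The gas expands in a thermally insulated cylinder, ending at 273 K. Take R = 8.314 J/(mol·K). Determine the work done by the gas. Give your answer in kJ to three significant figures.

Adiabatic ⇒ Q = 0, so W_by = −ΔU = nCᵥ(T₁ − T₂).
Cᵥ = 5R/2 = 20.79 J/(mol·K).
W = (1.51)(20.79)(460 − 273) = 5869 J.

W ≈ 5.87 kJ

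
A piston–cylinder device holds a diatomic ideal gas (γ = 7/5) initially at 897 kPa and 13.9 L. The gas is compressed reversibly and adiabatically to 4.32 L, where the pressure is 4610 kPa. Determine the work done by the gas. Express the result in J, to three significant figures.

W ≈ -18600 J

Adiabatic: W = (P₁V₁ − P₂V₂)/(γ − 1) with γ = 7/5.
P₁V₁ = 12468 J, P₂V₂ = 19915 J.
W = (12468 − 19915) / 0.4 = -18617 J.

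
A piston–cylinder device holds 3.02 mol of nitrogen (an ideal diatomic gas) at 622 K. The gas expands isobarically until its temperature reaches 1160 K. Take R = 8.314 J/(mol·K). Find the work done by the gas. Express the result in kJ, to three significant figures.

W ≈ 13.5 kJ

Isobaric: W = P ΔV = nR ΔT.
W = (3.02)(8.314)(1160 − 622) = 13508 J.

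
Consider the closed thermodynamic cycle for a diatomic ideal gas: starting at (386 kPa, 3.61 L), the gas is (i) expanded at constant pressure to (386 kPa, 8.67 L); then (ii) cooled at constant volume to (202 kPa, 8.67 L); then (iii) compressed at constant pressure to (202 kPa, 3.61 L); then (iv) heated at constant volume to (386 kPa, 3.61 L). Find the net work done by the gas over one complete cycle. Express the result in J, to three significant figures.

Constant-volume legs do no work.
W(i) = (386)(8.67 − 3.61) = 1953 J; W(iii) = (202)(3.61 − 8.67) = -1022 J.
W_net = 1953 − 1022 = 931 J (the clockwise enclosed area).

W_net ≈ 931 J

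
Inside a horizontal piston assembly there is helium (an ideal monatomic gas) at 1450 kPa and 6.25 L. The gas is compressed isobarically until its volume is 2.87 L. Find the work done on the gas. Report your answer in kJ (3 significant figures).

Isobaric: W = P ΔV.
W = (1450 kPa)(2.87 − 6.25 L) = (1450)(-3.38) = -4901 J.
Work on gas = −W_by = 4901 J.

W ≈ 4.90 kJ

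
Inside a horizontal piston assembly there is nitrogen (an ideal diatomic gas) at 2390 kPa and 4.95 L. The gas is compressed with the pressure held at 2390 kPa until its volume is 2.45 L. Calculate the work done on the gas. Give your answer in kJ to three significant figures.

W ≈ 5.98 kJ

Isobaric: W = P ΔV.
W = (2390 kPa)(2.45 − 4.95 L) = (2390)(-2.5) = -5975 J.
Work on gas = −W_by = 5975 J.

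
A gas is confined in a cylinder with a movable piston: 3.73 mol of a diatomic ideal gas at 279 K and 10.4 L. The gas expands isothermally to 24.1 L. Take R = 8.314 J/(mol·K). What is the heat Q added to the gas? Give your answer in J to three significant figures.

Q ≈ 7270 J

Isothermal ⇒ ΔU = 0, so Q = W = nRT ln(V₂/V₁).
Q = (3.73)(8.314)(279) ln(24.1/10.4) = 8652 × 0.8404 = 7271 J.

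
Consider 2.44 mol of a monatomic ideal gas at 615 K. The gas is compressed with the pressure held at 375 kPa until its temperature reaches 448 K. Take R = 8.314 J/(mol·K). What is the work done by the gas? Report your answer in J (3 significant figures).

W ≈ -3390 J

Isobaric: W = P ΔV = nR ΔT.
W = (2.44)(8.314)(448 − 615) = -3388 J.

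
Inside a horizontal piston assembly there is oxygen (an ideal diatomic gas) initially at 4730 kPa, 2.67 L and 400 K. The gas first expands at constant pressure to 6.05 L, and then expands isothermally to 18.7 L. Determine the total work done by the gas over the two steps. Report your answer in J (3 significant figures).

Step 1 (isobaric): W = PΔV = (4730 kPa)(6.05 − 2.67 L) = 15987 J.
After step 1: P = 4730 kPa, V = 6.05 L, T = 906.4 K.
Step 2 (isothermal): W = P₁V₁ ln(V₂/V₁) = (28616) ln(18.7/6.05) = 32293 J.
W_total = 15987 + 32293 = 48280 J.

W_total ≈ 48300 J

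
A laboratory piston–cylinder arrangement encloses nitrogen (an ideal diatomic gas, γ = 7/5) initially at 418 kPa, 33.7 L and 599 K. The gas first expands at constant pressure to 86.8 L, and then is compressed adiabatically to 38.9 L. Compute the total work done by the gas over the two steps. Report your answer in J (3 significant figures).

W_total ≈ -12100 J

Step 1 (isobaric): W = PΔV = (418 kPa)(86.8 − 33.7 L) = 22196 J.
After step 1: P = 418 kPa, V = 86.8 L, T = 1543 K.
Step 2 (adiabatic): W = (P₁V₁ − P₂V₂)/(γ−1) = (36282 − 50018)/0.4 = -34338 J.
W_total = 22196 − 34338 = -12143 J.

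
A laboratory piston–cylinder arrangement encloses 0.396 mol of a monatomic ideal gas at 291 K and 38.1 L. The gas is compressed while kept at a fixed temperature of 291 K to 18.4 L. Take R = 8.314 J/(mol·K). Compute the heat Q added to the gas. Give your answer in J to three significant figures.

Q ≈ -697 J

Isothermal ⇒ ΔU = 0, so Q = W = nRT ln(V₂/V₁).
Q = (0.396)(8.314)(291) ln(18.4/38.1) = 958.1 × -0.7279 = -697.3 J.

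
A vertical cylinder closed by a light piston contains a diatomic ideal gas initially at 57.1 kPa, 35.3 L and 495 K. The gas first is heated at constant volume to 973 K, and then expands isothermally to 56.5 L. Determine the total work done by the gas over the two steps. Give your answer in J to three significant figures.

W_total ≈ 1860 J

Step 1 (isochoric): W = 0 (constant volume).
After step 1: P = 112.2 kPa (V unchanged).
Step 2 (isothermal): W = P₁V₁ ln(V₂/V₁) = (3962) ln(56.5/35.3) = 1864 J.
W_total = 0 + 1864 = 1864 J.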